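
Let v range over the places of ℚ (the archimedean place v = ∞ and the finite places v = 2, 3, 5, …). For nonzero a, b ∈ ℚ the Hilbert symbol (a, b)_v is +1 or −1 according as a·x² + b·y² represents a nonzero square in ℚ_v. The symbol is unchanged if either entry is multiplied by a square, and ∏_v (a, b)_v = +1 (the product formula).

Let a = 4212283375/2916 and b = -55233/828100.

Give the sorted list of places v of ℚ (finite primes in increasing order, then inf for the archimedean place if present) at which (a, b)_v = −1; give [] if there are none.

(a, b) ≡ (1615, -17) mod (ℚ^×)²; places V = {2, 3, 5, 7, 13, 17, 19, ∞}.
(a,b)_2: α=-2, β=-2; u≡7, v≡7 (mod 8); ε(u)ε(v)=1·1, αω(v)=-2·0, βω(u)=-2·0; sum ≡ 1  ⇒  -1.
(a,b)_7: α=0, u≡5; β=-2, v≡2 (mod 7); (5|7)=-1, (2|7)=+1; sign (−1)^0·-1^-2·+1^0 = +1.
(a,b)_19: α=3, u≡5; β=2, v≡14 (mod 19); (5|19)=+1, (14|19)=-1; sign (−1)^0·+1^2·-1^3 = -1.
(a,b)_5: α=3, u≡2; β=-2, v≡3 (mod 5); (2|5)=-1, (3|5)=-1; sign (−1)^0·-1^-2·-1^3 = -1.
(a,b)_17: α=3, u≡11; β=1, v≡9 (mod 17); (11|17)=-1, (9|17)=+1; sign (−1)^0·-1^1·+1^3 = -1.
(a,b)_13: α=0, u≡10; β=-2, v≡9 (mod 13); (10|13)=+1, (9|13)=+1; sign (−1)^0·+1^-2·+1^0 = +1.
(a,b)_∞: sgn(1615)=+, sgn(-17)=−, so +1.
(a,b)_3: α=-6, u≡1; β=2, v≡1 (mod 3); (1|3)=+1, (1|3)=+1; sign (−1)^0·+1^2·+1^-6 = +1.
Ram(1615, -17) = {2, 5, 17, 19}; no ℚ_2-point on the conic.

[2, 5, 17, 19]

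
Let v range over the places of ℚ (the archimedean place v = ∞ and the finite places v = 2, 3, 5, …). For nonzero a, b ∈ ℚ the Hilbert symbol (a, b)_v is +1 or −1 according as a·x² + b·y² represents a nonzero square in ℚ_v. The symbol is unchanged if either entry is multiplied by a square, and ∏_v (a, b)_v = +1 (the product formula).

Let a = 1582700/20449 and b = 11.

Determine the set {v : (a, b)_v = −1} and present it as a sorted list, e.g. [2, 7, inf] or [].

Mod squares: a ≡ 323, b ≡ 11. Check v ∈ {∞, 2, 5, 7, 11, 13, 17, 19}.
v=19: a=19^1·(≡16), b=19^0·(≡11) mod 19; (16|19)=+1, (11|19)=+1; (−1)^{1·0·9}·(+1)^0·(+1)^1 = +1.
v=7: a=7^2·(≡1), b=7^0·(≡4) mod 7; (1|7)=+1, (4|7)=+1; (−1)^{2·0·3}·(+1)^0·(+1)^2 = +1.
v=2: v_2(a)=2, v_2(b)=0; units ≡ 3, 3 (mod 8); ε·ε+αω+βω = 1·1+2·1+0·1 ≡ 1  ⇒  (a,b)_2 = -1.
v=∞: 323 > 0 and 11 > 0  ⇒  (a,b)_∞ = +1.
v=11: a=11^-2·(≡5), b=11^1·(≡1) mod 11; (5|11)=+1, (1|11)=+1; (−1)^{-2·1·5}·(+1)^1·(+1)^-2 = +1.
v=5: a=5^2·(≡2), b=5^0·(≡1) mod 5; (2|5)=-1, (1|5)=+1; (−1)^{2·0·2}·(-1)^0·(+1)^2 = +1.
v=17: a=17^1·(≡13), b=17^0·(≡11) mod 17; (13|17)=+1, (11|17)=-1; (−1)^{1·0·8}·(+1)^0·(-1)^1 = -1.
v=13: a=13^-2·(≡7), b=13^0·(≡11) mod 13; (7|13)=-1, (11|13)=-1; (−1)^{-2·0·6}·(-1)^0·(-1)^-2 = +1.
Ram(323, 11) = {2, 17}; no ℚ_2-point on the conic.

[2, 17]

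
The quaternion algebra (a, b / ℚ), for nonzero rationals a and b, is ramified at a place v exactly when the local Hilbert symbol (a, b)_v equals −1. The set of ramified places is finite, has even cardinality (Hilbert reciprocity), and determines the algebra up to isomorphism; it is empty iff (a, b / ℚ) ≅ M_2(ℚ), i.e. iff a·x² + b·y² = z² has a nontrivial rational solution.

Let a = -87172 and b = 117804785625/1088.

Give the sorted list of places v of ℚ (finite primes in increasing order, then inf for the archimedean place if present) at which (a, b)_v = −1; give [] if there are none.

(a, b) ≡ (-21793, 370481) mod (ℚ^×)²; places V = {2, 3, 5, 17, 19, 31, 37, ∞}.
(a,b)_5: α=0, u≡3; β=4, v≡4 (mod 5); (3|5)=-1, (4|5)=+1; sign (−1)^0·-1^4·+1^0 = +1.
(a,b)_17: α=0, u≡4; β=-1, v≡4 (mod 17); (4|17)=+1, (4|17)=+1; sign (−1)^0·+1^-1·+1^0 = +1.
(a,b)_37: α=1, u≡12; β=1, v≡15 (mod 37); (12|37)=+1, (15|37)=-1; sign (−1)^0·+1^1·-1^1 = -1.
(a,b)_2: α=2, β=-6; u≡7, v≡1 (mod 8); ε(u)ε(v)=1·0, αω(v)=2·0, βω(u)=-6·0; sum ≡ 0  ⇒  +1.
(a,b)_∞: sgn(-21793)=−, sgn(370481)=+, so +1.
(a,b)_19: α=1, u≡10; β=1, v≡4 (mod 19); (10|19)=-1, (4|19)=+1; sign (−1)^1·-1^1·+1^1 = +1.
(a,b)_31: α=1, u≡9; β=3, v≡5 (mod 31); (9|31)=+1, (5|31)=+1; sign (−1)^1·+1^3·+1^1 = -1.
(a,b)_3: α=0, u≡2; β=2, v≡2 (mod 3); (2|3)=-1, (2|3)=-1; sign (−1)^0·-1^2·-1^0 = +1.
Ram(-21793, 370481) = {31, 37}; no ℚ_31-point on the conic.

[31, 37]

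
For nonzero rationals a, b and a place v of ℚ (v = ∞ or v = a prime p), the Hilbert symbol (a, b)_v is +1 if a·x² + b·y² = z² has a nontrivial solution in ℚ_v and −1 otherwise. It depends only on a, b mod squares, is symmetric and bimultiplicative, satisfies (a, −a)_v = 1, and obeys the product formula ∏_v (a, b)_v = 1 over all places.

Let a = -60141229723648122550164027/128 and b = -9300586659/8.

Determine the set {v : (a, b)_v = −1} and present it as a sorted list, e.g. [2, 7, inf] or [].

[3, 13, 19, 37, 43, inf]

Mod squares: a ≡ -1390534, b ≡ -379615782. Check v ∈ {∞, 2, 3, 7, 13, 19, 23, 37, 43}.
v=43: a=43^3·(≡16), b=43^1·(≡21) mod 43; (16|43)=+1, (21|43)=+1; (−1)^{3·1·21}·(+1)^1·(+1)^3 = -1.
v=37: a=37^3·(≡16), b=37^1·(≡31) mod 37; (16|37)=+1, (31|37)=-1; (−1)^{3·1·18}·(+1)^1·(-1)^3 = -1.
v=13: a=13^2·(≡2), b=13^1·(≡3) mod 13; (2|13)=-1, (3|13)=+1; (−1)^{2·1·6}·(-1)^1·(+1)^2 = -1.
v=19: a=19^3·(≡15), b=19^1·(≡12) mod 19; (15|19)=-1, (12|19)=-1; (−1)^{3·1·9}·(-1)^1·(-1)^3 = -1.
v=7: a=7^6·(≡1), b=7^3·(≡4) mod 7; (1|7)=+1, (4|7)=+1; (−1)^{6·3·3}·(+1)^3·(+1)^6 = +1.
v=2: v_2(a)=-7, v_2(b)=-3; units ≡ 5, 5 (mod 8); ε·ε+αω+βω = 0·0+-7·1+-3·1 ≡ 0  ⇒  (a,b)_2 = +1.
v=∞: -1390534 < 0 and -379615782 < 0  ⇒  (a,b)_∞ = -1.
v=3: a=3^2·(≡2), b=3^1·(≡2) mod 3; (2|3)=-1, (2|3)=-1; (−1)^{2·1·1}·(-1)^1·(-1)^2 = -1.
v=23: a=23^3·(≡16), b=23^1·(≡5) mod 23; (16|23)=+1, (5|23)=-1; (−1)^{3·1·11}·(+1)^1·(-1)^3 = +1.
Ram(-1390534, -379615782) = {3, 13, 19, 37, 43, ∞}; no ℚ_3-point on the conic.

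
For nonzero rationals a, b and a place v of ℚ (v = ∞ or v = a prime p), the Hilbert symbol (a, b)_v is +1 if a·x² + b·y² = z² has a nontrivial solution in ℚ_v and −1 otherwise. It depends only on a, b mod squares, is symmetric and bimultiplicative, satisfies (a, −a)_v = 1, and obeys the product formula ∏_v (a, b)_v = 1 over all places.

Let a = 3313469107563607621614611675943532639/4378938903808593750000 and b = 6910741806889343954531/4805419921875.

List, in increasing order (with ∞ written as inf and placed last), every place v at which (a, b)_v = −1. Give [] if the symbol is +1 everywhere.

Mod squares: a ≡ 36465, b ≡ 33. Check v ∈ {∞, 2, 3, 5, 7, 11, 13, 17, 37, 47}.
v=47: a=47^4·(≡29), b=47^2·(≡39) mod 47; (29|47)=-1, (39|47)=-1; (−1)^{4·2·23}·(-1)^2·(-1)^4 = +1.
v=∞: 36465 > 0 and 33 > 0  ⇒  (a,b)_∞ = +1.
v=7: a=7^6·(≡2), b=7^4·(≡5) mod 7; (2|7)=+1, (5|7)=-1; (−1)^{6·4·3}·(+1)^4·(-1)^6 = +1.
v=3: a=3^-15·(≡2), b=3^-9·(≡2) mod 3; (2|3)=-1, (2|3)=-1; (−1)^{-15·-9·1}·(-1)^-9·(-1)^-15 = -1.
v=5: a=5^-19·(≡2), b=5^-12·(≡2) mod 5; (2|5)=-1, (2|5)=-1; (−1)^{-19·-12·2}·(-1)^-12·(-1)^-19 = -1.
v=17: a=17^3·(≡14), b=17^2·(≡8) mod 17; (14|17)=-1, (8|17)=+1; (−1)^{3·2·8}·(-1)^2·(+1)^3 = +1.
v=11: a=11^11·(≡4), b=11^7·(≡3) mod 11; (4|11)=+1, (3|11)=+1; (−1)^{11·7·5}·(+1)^7·(+1)^11 = -1.
v=2: v_2(a)=-4, v_2(b)=0; units ≡ 1, 1 (mod 8); ε·ε+αω+βω = 0·0+-4·0+0·0 ≡ 0  ⇒  (a,b)_2 = +1.
v=13: a=13^3·(≡4), b=13^2·(≡5) mod 13; (4|13)=+1, (5|13)=-1; (−1)^{3·2·6}·(+1)^2·(-1)^3 = -1.
v=37: a=37^4·(≡29), b=37^2·(≡33) mod 37; (29|37)=-1, (33|37)=+1; (−1)^{4·2·18}·(-1)^2·(+1)^4 = +1.
Ram(36465, 33) = {3, 5, 11, 13}; no ℚ_3-point on the conic.

[3, 5, 11, 13]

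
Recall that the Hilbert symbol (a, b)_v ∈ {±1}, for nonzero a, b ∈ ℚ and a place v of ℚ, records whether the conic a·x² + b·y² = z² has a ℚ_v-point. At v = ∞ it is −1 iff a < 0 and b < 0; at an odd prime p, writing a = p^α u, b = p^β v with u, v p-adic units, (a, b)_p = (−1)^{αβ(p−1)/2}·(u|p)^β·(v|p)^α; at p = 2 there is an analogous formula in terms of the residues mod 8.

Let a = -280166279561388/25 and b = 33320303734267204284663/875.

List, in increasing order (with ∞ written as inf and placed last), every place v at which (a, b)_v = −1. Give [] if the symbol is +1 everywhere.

(a, b) ≡ (-3, 189805) mod (ℚ^×)²; places V = {2, 3, 5, 7, 11, 17, 19, 29, ∞}.
(a,b)_∞: sgn(-3)=−, sgn(189805)=+, so +1.
(a,b)_5: α=-2, u≡2; β=-3, v≡4 (mod 5); (2|5)=-1, (4|5)=+1; sign (−1)^0·-1^-3·+1^-2 = -1.
(a,b)_11: α=4, u≡8; β=5, v≡7 (mod 11); (8|11)=-1, (7|11)=-1; sign (−1)^0·-1^5·-1^4 = -1.
(a,b)_7: α=0, u≡1; β=-1, v≡2 (mod 7); (1|7)=+1, (2|7)=+1; sign (−1)^0·+1^-1·+1^0 = +1.
(a,b)_3: α=9, u≡2; β=14, v≡1 (mod 3); (2|3)=-1, (1|3)=+1; sign (−1)^0·-1^14·+1^9 = +1.
(a,b)_19: α=0, u≡1; β=2, v≡10 (mod 19); (1|19)=+1, (10|19)=-1; sign (−1)^0·+1^2·-1^0 = +1.
(a,b)_2: α=2, β=0; u≡5, v≡5 (mod 8); ε(u)ε(v)=0·0, αω(v)=2·1, βω(u)=0·1; sum ≡ 0  ⇒  +1.
(a,b)_17: α=2, u≡14; β=3, v≡8 (mod 17); (14|17)=-1, (8|17)=+1; sign (−1)^0·-1^3·+1^2 = -1.
(a,b)_29: α=2, u≡26; β=3, v≡4 (mod 29); (26|29)=-1, (4|29)=+1; sign (−1)^0·-1^3·+1^2 = -1.
(-3, 189805 / ℚ) ramifies at {5, 11, 17, 29}: a division algebra.

[5, 11, 17, 29]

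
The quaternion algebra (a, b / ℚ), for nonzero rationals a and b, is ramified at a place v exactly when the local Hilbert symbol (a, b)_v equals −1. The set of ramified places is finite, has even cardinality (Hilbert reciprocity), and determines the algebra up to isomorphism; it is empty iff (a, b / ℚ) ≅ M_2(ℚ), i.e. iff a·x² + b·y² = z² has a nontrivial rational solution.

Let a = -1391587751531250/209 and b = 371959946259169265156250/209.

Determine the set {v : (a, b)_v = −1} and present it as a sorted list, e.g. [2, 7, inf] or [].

Mod squares: a ≡ -505362, b ≡ 35530. Check v ∈ {∞, 2, 3, 5, 7, 11, 13, 17, 19, 31}.
v=2: v_2(a)=1, v_2(b)=1; units ≡ 7, 5 (mod 8); ε·ε+αω+βω = 1·0+1·1+1·0 ≡ 1  ⇒  (a,b)_2 = -1.
v=31: a=31^1·(≡5), b=31^2·(≡1) mod 31; (5|31)=+1, (1|31)=+1; (−1)^{1·2·15}·(+1)^2·(+1)^1 = +1.
v=19: a=19^-1·(≡14), b=19^-1·(≡3) mod 19; (14|19)=-1, (3|19)=-1; (−1)^{-1·-1·9}·(-1)^-1·(-1)^-1 = -1.
v=13: a=13^1·(≡3), b=13^2·(≡10) mod 13; (3|13)=+1, (10|13)=+1; (−1)^{1·2·6}·(+1)^2·(+1)^1 = +1.
v=∞: -505362 < 0 and 35530 > 0  ⇒  (a,b)_∞ = +1.
v=5: a=5^6·(≡3), b=5^7·(≡1) mod 5; (3|5)=-1, (1|5)=+1; (−1)^{6·7·2}·(-1)^7·(+1)^6 = -1.
v=3: a=3^3·(≡2), b=3^6·(≡1) mod 3; (2|3)=-1, (1|3)=+1; (−1)^{3·6·1}·(-1)^6·(+1)^3 = +1.
v=7: a=7^2·(≡3), b=7^2·(≡3) mod 7; (3|7)=-1, (3|7)=-1; (−1)^{2·2·3}·(-1)^2·(-1)^2 = +1.
v=11: a=11^-1·(≡3), b=11^-1·(≡10) mod 11; (3|11)=+1, (10|11)=-1; (−1)^{-1·-1·5}·(+1)^-1·(-1)^-1 = +1.
v=17: a=17^4·(≡5), b=17^7·(≡9) mod 17; (5|17)=-1, (9|17)=+1; (−1)^{4·7·8}·(-1)^7·(+1)^4 = -1.
(-505362, 35530 / ℚ) ramifies at {2, 5, 17, 19}: a division algebra.

[2, 5, 17, 19]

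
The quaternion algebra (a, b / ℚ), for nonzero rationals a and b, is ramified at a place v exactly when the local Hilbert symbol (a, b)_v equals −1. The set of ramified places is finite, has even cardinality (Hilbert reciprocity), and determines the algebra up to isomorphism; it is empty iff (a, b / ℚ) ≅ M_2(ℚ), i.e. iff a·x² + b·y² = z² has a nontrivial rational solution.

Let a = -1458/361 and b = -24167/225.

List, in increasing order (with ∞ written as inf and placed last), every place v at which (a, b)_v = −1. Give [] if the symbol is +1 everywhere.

[13, inf]

Mod squares: a ≡ -2, b ≡ -143. Check v ∈ {∞, 2, 3, 5, 11, 13, 19}.
v=13: a=13^0·(≡5), b=13^3·(≡7) mod 13; (5|13)=-1, (7|13)=-1; (−1)^{0·3·6}·(-1)^3·(-1)^0 = -1.
v=∞: -2 < 0 and -143 < 0  ⇒  (a,b)_∞ = -1.
v=2: v_2(a)=1, v_2(b)=0; units ≡ 7, 1 (mod 8); ε·ε+αω+βω = 1·0+1·0+0·0 ≡ 0  ⇒  (a,b)_2 = +1.
v=3: a=3^6·(≡1), b=3^-2·(≡1) mod 3; (1|3)=+1, (1|3)=+1; (−1)^{6·-2·1}·(+1)^-2·(+1)^6 = +1.
v=19: a=19^-2·(≡5), b=19^0·(≡6) mod 19; (5|19)=+1, (6|19)=+1; (−1)^{-2·0·9}·(+1)^0·(+1)^-2 = +1.
v=5: a=5^0·(≡2), b=5^-2·(≡2) mod 5; (2|5)=-1, (2|5)=-1; (−1)^{0·-2·2}·(-1)^-2·(-1)^0 = +1.
v=11: a=11^0·(≡3), b=11^1·(≡5) mod 11; (3|11)=+1, (5|11)=+1; (−1)^{0·1·5}·(+1)^1·(+1)^0 = +1.
Ram(-2, -143) = {13, ∞}; no ℚ_13-point on the conic.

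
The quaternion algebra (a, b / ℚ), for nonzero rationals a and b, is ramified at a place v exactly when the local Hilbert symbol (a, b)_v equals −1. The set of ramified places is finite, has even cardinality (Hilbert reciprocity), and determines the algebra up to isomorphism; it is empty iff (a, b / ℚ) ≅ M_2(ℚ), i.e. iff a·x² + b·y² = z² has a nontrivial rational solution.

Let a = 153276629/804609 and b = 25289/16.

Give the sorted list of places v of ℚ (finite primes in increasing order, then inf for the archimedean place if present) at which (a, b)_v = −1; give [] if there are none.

Mod squares: a ≡ 29, b ≡ 209. Check v ∈ {∞, 2, 3, 11, 13, 19, 23, 29}.
v=∞: 29 > 0 and 209 > 0  ⇒  (a,b)_∞ = +1.
v=23: a=23^-2·(≡2), b=23^0·(≡18) mod 23; (2|23)=+1, (18|23)=+1; (−1)^{-2·0·11}·(+1)^0·(+1)^-2 = +1.
v=3: a=3^-2·(≡2), b=3^0·(≡2) mod 3; (2|3)=-1, (2|3)=-1; (−1)^{-2·0·1}·(-1)^0·(-1)^-2 = +1.
v=11: a=11^4·(≡10), b=11^3·(≡6) mod 11; (10|11)=-1, (6|11)=-1; (−1)^{4·3·5}·(-1)^3·(-1)^4 = -1.
v=19: a=19^2·(≡14), b=19^1·(≡6) mod 19; (14|19)=-1, (6|19)=+1; (−1)^{2·1·9}·(-1)^1·(+1)^2 = -1.
v=2: v_2(a)=0, v_2(b)=-4; units ≡ 5, 1 (mod 8); ε·ε+αω+βω = 0·0+0·0+-4·1 ≡ 0  ⇒  (a,b)_2 = +1.
v=29: a=29^1·(≡16), b=29^0·(≡20) mod 29; (16|29)=+1, (20|29)=+1; (−1)^{1·0·14}·(+1)^0·(+1)^1 = +1.
v=13: a=13^-2·(≡4), b=13^0·(≡10) mod 13; (4|13)=+1, (10|13)=+1; (−1)^{-2·0·6}·(+1)^0·(+1)^-2 = +1.
(29, 209 / ℚ) ramifies at {11, 19}: a division algebra.

[11, 19]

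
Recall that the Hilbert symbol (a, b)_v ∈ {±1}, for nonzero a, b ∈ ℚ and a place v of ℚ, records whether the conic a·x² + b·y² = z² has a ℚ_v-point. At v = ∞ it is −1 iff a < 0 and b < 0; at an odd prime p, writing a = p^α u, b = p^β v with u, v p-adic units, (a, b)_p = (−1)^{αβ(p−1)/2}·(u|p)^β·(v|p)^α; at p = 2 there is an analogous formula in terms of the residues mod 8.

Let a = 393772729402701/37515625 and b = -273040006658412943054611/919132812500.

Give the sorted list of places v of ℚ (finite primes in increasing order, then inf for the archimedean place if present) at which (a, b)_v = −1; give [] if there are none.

[3, 11]

Mod squares: a ≡ 1221, b ≡ -3895. Check v ∈ {∞, 2, 3, 5, 7, 11, 19, 37, 41}.
v=7: a=7^-4·(≡5), b=7^-6·(≡4) mod 7; (5|7)=-1, (4|7)=+1; (−1)^{-4·-6·3}·(-1)^-6·(+1)^-4 = +1.
v=37: a=37^1·(≡7), b=37^2·(≡33) mod 37; (7|37)=+1, (33|37)=+1; (−1)^{1·2·18}·(+1)^2·(+1)^1 = +1.
v=3: a=3^13·(≡2), b=3^20·(≡2) mod 3; (2|3)=-1, (2|3)=-1; (−1)^{13·20·1}·(-1)^20·(-1)^13 = -1.
v=19: a=19^2·(≡7), b=19^3·(≡7) mod 19; (7|19)=+1, (7|19)=+1; (−1)^{2·3·9}·(+1)^3·(+1)^2 = +1.
v=2: v_2(a)=0, v_2(b)=-2; units ≡ 5, 1 (mod 8); ε·ε+αω+βω = 0·0+0·0+-2·1 ≡ 0  ⇒  (a,b)_2 = +1.
v=11: a=11^1·(≡9), b=11^2·(≡7) mod 11; (9|11)=+1, (7|11)=-1; (−1)^{1·2·5}·(+1)^2·(-1)^1 = -1.
v=∞: 1221 > 0 and -3895 < 0  ⇒  (a,b)_∞ = +1.
v=5: a=5^-6·(≡1), b=5^-9·(≡4) mod 5; (1|5)=+1, (4|5)=+1; (−1)^{-6·-9·2}·(+1)^-9·(+1)^-6 = +1.
v=41: a=41^2·(≡1), b=41^3·(≡24) mod 41; (1|41)=+1, (24|41)=-1; (−1)^{2·3·20}·(+1)^3·(-1)^2 = +1.
(1221, -3895 / ℚ) ramifies at {3, 11}: a division algebra.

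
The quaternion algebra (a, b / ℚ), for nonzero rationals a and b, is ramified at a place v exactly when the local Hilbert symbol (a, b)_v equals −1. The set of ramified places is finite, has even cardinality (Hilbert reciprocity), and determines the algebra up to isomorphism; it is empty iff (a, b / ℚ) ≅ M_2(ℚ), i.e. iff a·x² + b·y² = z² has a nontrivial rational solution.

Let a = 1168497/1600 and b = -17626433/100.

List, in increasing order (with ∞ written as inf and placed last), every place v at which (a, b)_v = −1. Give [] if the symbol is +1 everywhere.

Mod squares: a ≡ 1073, b ≡ -145673. Check v ∈ {∞, 2, 3, 5, 11, 17, 19, 29, 37, 41}.
v=∞: 1073 > 0 and -145673 < 0  ⇒  (a,b)_∞ = +1.
v=29: a=29^1·(≡14), b=29^0·(≡20) mod 29; (14|29)=-1, (20|29)=+1; (−1)^{1·0·14}·(-1)^0·(+1)^1 = +1.
v=41: a=41^0·(≡38), b=41^1·(≡3) mod 41; (38|41)=-1, (3|41)=-1; (−1)^{0·1·20}·(-1)^1·(-1)^0 = -1.
v=17: a=17^0·(≡1), b=17^1·(≡1) mod 17; (1|17)=+1, (1|17)=+1; (−1)^{0·1·8}·(+1)^1·(+1)^0 = +1.
v=5: a=5^-2·(≡3), b=5^-2·(≡3) mod 5; (3|5)=-1, (3|5)=-1; (−1)^{-2·-2·2}·(-1)^-2·(-1)^-2 = +1.
v=37: a=37^1·(≡31), b=37^0·(≡7) mod 37; (31|37)=-1, (7|37)=+1; (−1)^{1·0·18}·(-1)^0·(+1)^1 = +1.
v=11: a=11^2·(≡2), b=11^3·(≡1) mod 11; (2|11)=-1, (1|11)=+1; (−1)^{2·3·5}·(-1)^3·(+1)^2 = -1.
v=2: v_2(a)=-6, v_2(b)=-2; units ≡ 1, 7 (mod 8); ε·ε+αω+βω = 0·1+-6·0+-2·0 ≡ 0  ⇒  (a,b)_2 = +1.
v=19: a=19^0·(≡4), b=19^1·(≡5) mod 19; (4|19)=+1, (5|19)=+1; (−1)^{0·1·9}·(+1)^1·(+1)^0 = +1.
v=3: a=3^2·(≡2), b=3^0·(≡1) mod 3; (2|3)=-1, (1|3)=+1; (−1)^{2·0·1}·(-1)^0·(+1)^2 = +1.
(1073, -145673 / ℚ) ramifies at {11, 41}: a division algebra.

[11, 41]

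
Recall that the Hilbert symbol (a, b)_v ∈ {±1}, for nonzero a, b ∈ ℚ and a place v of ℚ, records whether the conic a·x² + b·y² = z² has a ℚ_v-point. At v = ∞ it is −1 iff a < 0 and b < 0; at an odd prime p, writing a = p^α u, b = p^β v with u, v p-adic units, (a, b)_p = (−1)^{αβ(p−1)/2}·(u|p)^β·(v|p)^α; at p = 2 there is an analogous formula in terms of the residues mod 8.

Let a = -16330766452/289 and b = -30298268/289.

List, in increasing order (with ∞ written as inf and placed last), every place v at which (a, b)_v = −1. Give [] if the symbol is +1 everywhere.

Mod squares: a ≡ -14053, b ≡ -154583. Check v ∈ {∞, 2, 7, 11, 13, 17, 23, 47}.
v=17: a=17^-2·(≡5), b=17^-2·(≡16) mod 17; (5|17)=-1, (16|17)=+1; (−1)^{-2·-2·8}·(-1)^-2·(+1)^-2 = +1.
v=47: a=47^1·(≡5), b=47^1·(≡28) mod 47; (5|47)=-1, (28|47)=+1; (−1)^{1·1·23}·(-1)^1·(+1)^1 = +1.
v=11: a=11^2·(≡9), b=11^1·(≡4) mod 11; (9|11)=+1, (4|11)=+1; (−1)^{2·1·5}·(+1)^1·(+1)^2 = +1.
v=∞: -14053 < 0 and -154583 < 0  ⇒  (a,b)_∞ = -1.
v=7: a=7^4·(≡5), b=7^2·(≡3) mod 7; (5|7)=-1, (3|7)=-1; (−1)^{4·2·3}·(-1)^2·(-1)^4 = +1.
v=13: a=13^1·(≡8), b=13^1·(≡10) mod 13; (8|13)=-1, (10|13)=+1; (−1)^{1·1·6}·(-1)^1·(+1)^1 = -1.
v=23: a=23^1·(≡14), b=23^1·(≡6) mod 23; (14|23)=-1, (6|23)=+1; (−1)^{1·1·11}·(-1)^1·(+1)^1 = +1.
v=2: v_2(a)=2, v_2(b)=2; units ≡ 3, 1 (mod 8); ε·ε+αω+βω = 1·0+2·0+2·1 ≡ 0  ⇒  (a,b)_2 = +1.
(-14053, -154583 / ℚ) ramifies at {13, ∞}: a division algebra.

[13, inf]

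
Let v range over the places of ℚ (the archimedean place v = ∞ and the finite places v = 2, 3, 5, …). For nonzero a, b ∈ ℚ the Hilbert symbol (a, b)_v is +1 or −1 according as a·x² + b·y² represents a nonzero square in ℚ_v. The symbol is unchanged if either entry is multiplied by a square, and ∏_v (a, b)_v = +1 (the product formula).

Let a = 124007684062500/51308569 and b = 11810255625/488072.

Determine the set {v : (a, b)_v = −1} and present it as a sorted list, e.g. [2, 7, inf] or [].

Mod squares: a ≡ 105, b ≡ 2. Check v ∈ {∞, 2, 3, 5, 7, 13, 19, 23, 29}.
v=5: a=5^7·(≡4), b=5^4·(≡2) mod 5; (4|5)=+1, (2|5)=-1; (−1)^{7·4·2}·(+1)^4·(-1)^7 = -1.
v=19: a=19^-2·(≡8), b=19^-2·(≡2) mod 19; (8|19)=-1, (2|19)=-1; (−1)^{-2·-2·9}·(-1)^-2·(-1)^-2 = +1.
v=∞: 105 > 0 and 2 > 0  ⇒  (a,b)_∞ = +1.
v=3: a=3^7·(≡2), b=3^6·(≡2) mod 3; (2|3)=-1, (2|3)=-1; (−1)^{7·6·1}·(-1)^6·(-1)^7 = -1.
v=29: a=29^-2·(≡21), b=29^0·(≡14) mod 29; (21|29)=-1, (14|29)=-1; (−1)^{-2·0·14}·(-1)^0·(-1)^-2 = +1.
v=7: a=7^3·(≡4), b=7^2·(≡2) mod 7; (4|7)=+1, (2|7)=+1; (−1)^{3·2·3}·(+1)^2·(+1)^3 = +1.
v=23: a=23^2·(≡12), b=23^2·(≡16) mod 23; (12|23)=+1, (16|23)=+1; (−1)^{2·2·11}·(+1)^2·(+1)^2 = +1.
v=13: a=13^-2·(≡9), b=13^-2·(≡6) mod 13; (9|13)=+1, (6|13)=-1; (−1)^{-2·-2·6}·(+1)^-2·(-1)^-2 = +1.
v=2: v_2(a)=2, v_2(b)=-3; units ≡ 1, 1 (mod 8); ε·ε+αω+βω = 0·0+2·0+-3·0 ≡ 0  ⇒  (a,b)_2 = +1.
|Ram(105, 2)| = 2, even; anisotropic at {3, 5}.

[3, 5]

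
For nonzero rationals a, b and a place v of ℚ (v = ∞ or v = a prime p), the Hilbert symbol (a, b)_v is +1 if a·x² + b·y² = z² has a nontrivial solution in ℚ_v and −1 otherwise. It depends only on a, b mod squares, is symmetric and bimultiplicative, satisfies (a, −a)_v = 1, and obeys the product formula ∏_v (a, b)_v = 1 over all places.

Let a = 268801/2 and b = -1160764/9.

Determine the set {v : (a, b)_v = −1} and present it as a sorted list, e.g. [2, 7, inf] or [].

(a, b) ≡ (537602, -290191) mod (ℚ^×)²; places V = {2, 3, 11, 13, 23, 29, 31, 37, ∞}.
(a,b)_13: α=1, u≡10; β=0, v≡5 (mod 13); (10|13)=+1, (5|13)=-1; sign (−1)^0·+1^0·-1^1 = -1.
(a,b)_∞: sgn(537602)=+, sgn(-290191)=−, so +1.
(a,b)_29: α=1, u≡9; β=0, v≡15 (mod 29); (9|29)=+1, (15|29)=-1; sign (−1)^0·+1^0·-1^1 = -1.
(a,b)_2: α=-1, β=2; u≡1, v≡1 (mod 8); ε(u)ε(v)=0·0, αω(v)=-1·0, βω(u)=2·0; sum ≡ 0  ⇒  +1.
(a,b)_3: α=0, u≡2; β=-2, v≡2 (mod 3); (2|3)=-1, (2|3)=-1; sign (−1)^0·-1^-2·-1^0 = +1.
(a,b)_23: α=1, u≡13; β=1, v≡7 (mod 23); (13|23)=+1, (7|23)=-1; sign (−1)^1·+1^1·-1^1 = +1.
(a,b)_37: α=0, u≡35; β=1, v≡21 (mod 37); (35|37)=-1, (21|37)=+1; sign (−1)^0·-1^1·+1^0 = -1.
(a,b)_11: α=0, u≡8; β=1, v≡6 (mod 11); (8|11)=-1, (6|11)=-1; sign (−1)^0·-1^1·-1^0 = -1.
(a,b)_31: α=1, u≡11; β=1, v≡28 (mod 31); (11|31)=-1, (28|31)=+1; sign (−1)^1·-1^1·+1^1 = +1.
Ram(537602, -290191) = {11, 13, 29, 37}; no ℚ_11-point on the conic.

[11, 13, 29, 37]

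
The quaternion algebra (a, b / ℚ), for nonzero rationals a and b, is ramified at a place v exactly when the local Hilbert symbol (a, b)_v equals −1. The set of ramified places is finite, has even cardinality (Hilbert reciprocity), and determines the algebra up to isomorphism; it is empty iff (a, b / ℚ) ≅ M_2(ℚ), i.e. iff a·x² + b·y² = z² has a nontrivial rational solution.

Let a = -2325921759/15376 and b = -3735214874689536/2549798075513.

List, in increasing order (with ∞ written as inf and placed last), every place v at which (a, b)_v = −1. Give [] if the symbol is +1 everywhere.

[17, 41, 47, inf]

(a, b) ≡ (-5274199, -753457) mod (ℚ^×)²; places V = {2, 3, 7, 13, 17, 23, 31, 41, 47, ∞}.
(a,b)_2: α=-4, β=18; u≡1, v≡7 (mod 8); ε(u)ε(v)=0·1, αω(v)=-4·0, βω(u)=18·0; sum ≡ 0  ⇒  +1.
(a,b)_47: α=1, u≡22; β=1, v≡26 (mod 47); (22|47)=-1, (26|47)=-1; sign (−1)^1·-1^1·-1^1 = -1.
(a,b)_41: α=1, u≡15; β=1, v≡40 (mod 41); (15|41)=-1, (40|41)=+1; sign (−1)^0·-1^1·+1^1 = -1.
(a,b)_13: α=0, u≡6; β=-2, v≡1 (mod 13); (6|13)=-1, (1|13)=+1; sign (−1)^0·-1^-2·+1^0 = +1.
(a,b)_3: α=2, u≡2; β=8, v≡2 (mod 3); (2|3)=-1, (2|3)=-1; sign (−1)^0·-1^8·-1^2 = +1.
(a,b)_31: α=-2, u≡21; β=-6, v≡12 (mod 31); (21|31)=-1, (12|31)=-1; sign (−1)^0·-1^-6·-1^-2 = +1.
(a,b)_∞: sgn(-5274199)=−, sgn(-753457)=−, so -1.
(a,b)_17: α=1, u≡6; β=-1, v≡9 (mod 17); (6|17)=-1, (9|17)=+1; sign (−1)^0·-1^-1·+1^1 = -1.
(a,b)_7: α=3, u≡1; β=2, v≡2 (mod 7); (1|7)=+1, (2|7)=+1; sign (−1)^0·+1^2·+1^3 = +1.
(a,b)_23: α=1, u≡22; β=1, v≡1 (mod 23); (22|23)=-1, (1|23)=+1; sign (−1)^1·-1^1·+1^1 = +1.
Ram(-5274199, -753457) = {17, 41, 47, ∞}; no ℚ_17-point on the conic.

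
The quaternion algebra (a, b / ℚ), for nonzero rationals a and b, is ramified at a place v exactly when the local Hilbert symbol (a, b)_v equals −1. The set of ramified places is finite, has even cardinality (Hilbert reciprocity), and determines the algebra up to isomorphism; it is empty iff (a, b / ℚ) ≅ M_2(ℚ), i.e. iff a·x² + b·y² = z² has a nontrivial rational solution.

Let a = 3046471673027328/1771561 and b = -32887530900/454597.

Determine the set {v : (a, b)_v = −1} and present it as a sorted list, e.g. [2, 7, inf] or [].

[2, 47]

Mod squares: a ≡ 43, b ≡ -1077193. Check v ∈ {∞, 2, 3, 5, 7, 11, 13, 17, 41, 43, 47}.
v=47: a=47^2·(≡45), b=47^1·(≡6) mod 47; (45|47)=-1, (6|47)=+1; (−1)^{2·1·23}·(-1)^1·(+1)^2 = -1.
v=3: a=3^2·(≡1), b=3^4·(≡2) mod 3; (1|3)=+1, (2|3)=-1; (−1)^{2·4·1}·(+1)^4·(-1)^2 = +1.
v=7: a=7^2·(≡4), b=7^2·(≡4) mod 7; (4|7)=+1, (4|7)=+1; (−1)^{2·2·3}·(+1)^2·(+1)^2 = +1.
v=13: a=13^2·(≡12), b=13^-1·(≡3) mod 13; (12|13)=+1, (3|13)=+1; (−1)^{2·-1·6}·(+1)^-1·(+1)^2 = +1.
v=11: a=11^-6·(≡7), b=11^-2·(≡3) mod 11; (7|11)=-1, (3|11)=+1; (−1)^{-6·-2·5}·(-1)^-2·(+1)^-6 = +1.
v=2: v_2(a)=8, v_2(b)=2; units ≡ 3, 7 (mod 8); ε·ε+αω+βω = 1·1+8·0+2·1 ≡ 1  ⇒  (a,b)_2 = -1.
v=17: a=17^0·(≡15), b=17^-2·(≡11) mod 17; (15|17)=+1, (11|17)=-1; (−1)^{0·-2·8}·(+1)^-2·(-1)^0 = +1.
v=43: a=43^1·(≡24), b=43^1·(≡37) mod 43; (24|43)=+1, (37|43)=-1; (−1)^{1·1·21}·(+1)^1·(-1)^1 = +1.
v=∞: 43 > 0 and -1077193 < 0  ⇒  (a,b)_∞ = +1.
v=41: a=41^2·(≡31), b=41^1·(≡33) mod 41; (31|41)=+1, (33|41)=+1; (−1)^{2·1·20}·(+1)^1·(+1)^2 = +1.
v=5: a=5^0·(≡3), b=5^2·(≡2) mod 5; (3|5)=-1, (2|5)=-1; (−1)^{0·2·2}·(-1)^2·(-1)^0 = +1.
|Ram(43, -1077193)| = 2, even; anisotropic at {2, 47}.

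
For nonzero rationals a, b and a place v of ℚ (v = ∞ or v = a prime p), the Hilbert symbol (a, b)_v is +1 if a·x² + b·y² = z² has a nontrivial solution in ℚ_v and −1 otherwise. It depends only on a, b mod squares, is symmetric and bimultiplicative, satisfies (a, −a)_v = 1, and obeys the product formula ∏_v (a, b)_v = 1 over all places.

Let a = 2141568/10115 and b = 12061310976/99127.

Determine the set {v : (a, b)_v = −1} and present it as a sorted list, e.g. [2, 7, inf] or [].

[5, 11]

(a, b) ≡ (770, 7) mod (ℚ^×)²; places V = {2, 3, 5, 7, 11, 13, 17, ∞}.
(a,b)_13: α=2, u≡10; β=2, v≡2 (mod 13); (10|13)=+1, (2|13)=-1; sign (−1)^0·+1^2·-1^2 = +1.
(a,b)_11: α=1, u≡9; β=2, v≡10 (mod 11); (9|11)=+1, (10|11)=-1; sign (−1)^0·+1^2·-1^1 = -1.
(a,b)_17: α=-2, u≡10; β=-2, v≡11 (mod 17); (10|17)=-1, (11|17)=-1; sign (−1)^0·-1^-2·-1^-2 = +1.
(a,b)_3: α=2, u≡2; β=2, v≡1 (mod 3); (2|3)=-1, (1|3)=+1; sign (−1)^0·-1^2·+1^2 = +1.
(a,b)_∞: sgn(770)=+, sgn(7)=+, so +1.
(a,b)_5: α=-1, u≡1; β=0, v≡3 (mod 5); (1|5)=+1, (3|5)=-1; sign (−1)^0·+1^0·-1^-1 = -1.
(a,b)_2: α=7, β=16; u≡1, v≡7 (mod 8); ε(u)ε(v)=0·1, αω(v)=7·0, βω(u)=16·0; sum ≡ 0  ⇒  +1.
(a,b)_7: α=-1, u≡3; β=-3, v≡4 (mod 7); (3|7)=-1, (4|7)=+1; sign (−1)^1·-1^-3·+1^-1 = +1.
Ram(770, 7) = {5, 11}; no ℚ_5-point on the conic.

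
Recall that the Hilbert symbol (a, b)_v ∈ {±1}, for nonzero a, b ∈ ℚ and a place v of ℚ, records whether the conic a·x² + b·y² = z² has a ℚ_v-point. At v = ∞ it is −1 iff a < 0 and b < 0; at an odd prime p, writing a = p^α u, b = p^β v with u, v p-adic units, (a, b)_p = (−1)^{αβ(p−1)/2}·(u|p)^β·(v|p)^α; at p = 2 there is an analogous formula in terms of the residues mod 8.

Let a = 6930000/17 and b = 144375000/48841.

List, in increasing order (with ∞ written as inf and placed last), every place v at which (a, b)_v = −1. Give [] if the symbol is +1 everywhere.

(a, b) ≡ (1309, 2310) mod (ℚ^×)²; places V = {2, 3, 5, 7, 11, 13, 17, ∞}.
(a,b)_17: α=-1, u≡1; β=-2, v≡16 (mod 17); (1|17)=+1, (16|17)=+1; sign (−1)^0·+1^-2·+1^-1 = +1.
(a,b)_7: α=1, u≡6; β=1, v≡2 (mod 7); (6|7)=-1, (2|7)=+1; sign (−1)^1·-1^1·+1^1 = +1.
(a,b)_11: α=1, u≡5; β=1, v≡9 (mod 11); (5|11)=+1, (9|11)=+1; sign (−1)^1·+1^1·+1^1 = -1.
(a,b)_∞: sgn(1309)=+, sgn(2310)=+, so +1.
(a,b)_13: α=0, u≡3; β=-2, v≡1 (mod 13); (3|13)=+1, (1|13)=+1; sign (−1)^0·+1^-2·+1^0 = +1.
(a,b)_5: α=4, u≡4; β=7, v≡3 (mod 5); (4|5)=+1, (3|5)=-1; sign (−1)^0·+1^7·-1^4 = +1.
(a,b)_2: α=4, β=3; u≡5, v≡3 (mod 8); ε(u)ε(v)=0·1, αω(v)=4·1, βω(u)=3·1; sum ≡ 1  ⇒  -1.
(a,b)_3: α=2, u≡1; β=1, v≡2 (mod 3); (1|3)=+1, (2|3)=-1; sign (−1)^0·+1^1·-1^2 = +1.
|Ram(1309, 2310)| = 2, even; anisotropic at {2, 11}.

[2, 11]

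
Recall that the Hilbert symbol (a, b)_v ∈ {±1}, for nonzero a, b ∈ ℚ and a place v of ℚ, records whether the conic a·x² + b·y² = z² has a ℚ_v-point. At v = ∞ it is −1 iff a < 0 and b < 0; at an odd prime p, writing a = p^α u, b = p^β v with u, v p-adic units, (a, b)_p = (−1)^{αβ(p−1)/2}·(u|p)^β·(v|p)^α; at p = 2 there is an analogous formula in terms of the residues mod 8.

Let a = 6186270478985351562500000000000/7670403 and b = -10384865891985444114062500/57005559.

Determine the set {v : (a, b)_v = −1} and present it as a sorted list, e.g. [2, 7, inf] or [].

[3, 5, 11, 17]

(a, b) ≡ (6270, -138567) mod (ℚ^×)²; places V = {2, 3, 5, 7, 11, 13, 17, 19, 31, 37, 41, 47, ∞}.
(a,b)_17: α=2, u≡12; β=3, v≡8 (mod 17); (12|17)=-1, (8|17)=+1; sign (−1)^0·-1^3·+1^2 = -1.
(a,b)_∞: sgn(6270)=+, sgn(-138567)=−, so +1.
(a,b)_7: α=4, u≡6; β=2, v≡5 (mod 7); (6|7)=-1, (5|7)=-1; sign (−1)^0·-1^2·-1^4 = +1.
(a,b)_2: α=11, β=2; u≡7, v≡1 (mod 8); ε(u)ε(v)=1·0, αω(v)=11·0, βω(u)=2·0; sum ≡ 0  ⇒  +1.
(a,b)_11: α=3, u≡3; β=3, v≡1 (mod 11); (3|11)=+1, (1|11)=+1; sign (−1)^1·+1^3·+1^3 = -1.
(a,b)_37: α=0, u≡17; β=2, v≡17 (mod 37); (17|37)=-1, (17|37)=-1; sign (−1)^0·-1^2·-1^0 = +1.
(a,b)_5: α=21, u≡1; β=8, v≡2 (mod 5); (1|5)=+1, (2|5)=-1; sign (−1)^0·+1^8·-1^21 = -1.
(a,b)_13: α=-2, u≡12; β=-3, v≡4 (mod 13); (12|13)=+1, (4|13)=+1; sign (−1)^0·+1^-3·+1^-2 = +1.
(a,b)_3: α=-3, u≡2; β=-3, v≡2 (mod 3); (2|3)=-1, (2|3)=-1; sign (−1)^1·-1^-3·-1^-3 = -1.
(a,b)_47: α=0, u≡40; β=2, v≡32 (mod 47); (40|47)=-1, (32|47)=+1; sign (−1)^0·-1^2·+1^0 = +1.
(a,b)_19: α=3, u≡17; β=3, v≡13 (mod 19); (17|19)=+1, (13|19)=-1; sign (−1)^1·+1^3·-1^3 = +1.
(a,b)_31: α=0, u≡7; β=-2, v≡22 (mod 31); (7|31)=+1, (22|31)=-1; sign (−1)^0·+1^-2·-1^0 = +1.
(a,b)_41: α=-2, u≡34; β=0, v≡24 (mod 41); (34|41)=-1, (24|41)=-1; sign (−1)^0·-1^0·-1^-2 = +1.
Ram(6270, -138567) = {3, 5, 11, 17}; no ℚ_3-point on the conic.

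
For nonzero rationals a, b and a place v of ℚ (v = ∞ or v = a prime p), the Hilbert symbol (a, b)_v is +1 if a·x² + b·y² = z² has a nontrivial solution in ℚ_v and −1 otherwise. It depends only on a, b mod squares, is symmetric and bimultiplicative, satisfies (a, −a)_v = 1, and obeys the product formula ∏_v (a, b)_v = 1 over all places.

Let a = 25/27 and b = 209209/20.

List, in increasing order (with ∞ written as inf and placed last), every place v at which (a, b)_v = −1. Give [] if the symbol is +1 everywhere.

(a, b) ≡ (3, 8645) mod (ℚ^×)²; places V = {2, 3, 5, 7, 11, 13, 19, ∞}.
(a,b)_3: α=-3, u≡1; β=0, v≡2 (mod 3); (1|3)=+1, (2|3)=-1; sign (−1)^0·+1^0·-1^-3 = -1.
(a,b)_13: α=0, u≡12; β=1, v≡11 (mod 13); (12|13)=+1, (11|13)=-1; sign (−1)^0·+1^1·-1^0 = +1.
(a,b)_7: α=0, u≡3; β=1, v≡3 (mod 7); (3|7)=-1, (3|7)=-1; sign (−1)^0·-1^1·-1^0 = -1.
(a,b)_∞: sgn(3)=+, sgn(8645)=+, so +1.
(a,b)_5: α=2, u≡3; β=-1, v≡1 (mod 5); (3|5)=-1, (1|5)=+1; sign (−1)^0·-1^-1·+1^2 = -1.
(a,b)_11: α=0, u≡5; β=2, v≡10 (mod 11); (5|11)=+1, (10|11)=-1; sign (−1)^0·+1^2·-1^0 = +1.
(a,b)_2: α=0, β=-2; u≡3, v≡5 (mod 8); ε(u)ε(v)=1·0, αω(v)=0·1, βω(u)=-2·1; sum ≡ 0  ⇒  +1.
(a,b)_19: α=0, u≡15; β=1, v≡10 (mod 19); (15|19)=-1, (10|19)=-1; sign (−1)^0·-1^1·-1^0 = -1.
|Ram(3, 8645)| = 4, even; anisotropic at {3, 5, 7, 19}.

[3, 5, 7, 19]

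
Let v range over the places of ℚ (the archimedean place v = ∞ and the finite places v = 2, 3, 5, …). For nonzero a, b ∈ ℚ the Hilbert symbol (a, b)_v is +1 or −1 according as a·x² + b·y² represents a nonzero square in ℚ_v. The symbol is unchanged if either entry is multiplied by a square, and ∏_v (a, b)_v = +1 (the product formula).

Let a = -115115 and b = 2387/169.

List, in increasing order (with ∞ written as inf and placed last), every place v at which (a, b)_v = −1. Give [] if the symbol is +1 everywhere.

Mod squares: a ≡ -115115, b ≡ 2387. Check v ∈ {∞, 2, 5, 7, 11, 13, 23, 31}.
v=7: a=7^1·(≡5), b=7^1·(≡5) mod 7; (5|7)=-1, (5|7)=-1; (−1)^{1·1·3}·(-1)^1·(-1)^1 = -1.
v=11: a=11^1·(≡7), b=11^1·(≡2) mod 11; (7|11)=-1, (2|11)=-1; (−1)^{1·1·5}·(-1)^1·(-1)^1 = -1.
v=2: v_2(a)=0, v_2(b)=0; units ≡ 5, 3 (mod 8); ε·ε+αω+βω = 0·1+0·1+0·1 ≡ 0  ⇒  (a,b)_2 = +1.
v=13: a=13^1·(≡11), b=13^-2·(≡8) mod 13; (11|13)=-1, (8|13)=-1; (−1)^{1·-2·6}·(-1)^-2·(-1)^1 = -1.
v=31: a=31^0·(≡19), b=31^1·(≡21) mod 31; (19|31)=+1, (21|31)=-1; (−1)^{0·1·15}·(+1)^1·(-1)^0 = +1.
v=23: a=23^1·(≡9), b=23^0·(≡8) mod 23; (9|23)=+1, (8|23)=+1; (−1)^{1·0·11}·(+1)^0·(+1)^1 = +1.
v=∞: -115115 < 0 and 2387 > 0  ⇒  (a,b)_∞ = +1.
v=5: a=5^1·(≡2), b=5^0·(≡3) mod 5; (2|5)=-1, (3|5)=-1; (−1)^{1·0·2}·(-1)^0·(-1)^1 = -1.
Ram(-115115, 2387) = {5, 7, 11, 13}; no ℚ_5-point on the conic.

[5, 7, 11, 13]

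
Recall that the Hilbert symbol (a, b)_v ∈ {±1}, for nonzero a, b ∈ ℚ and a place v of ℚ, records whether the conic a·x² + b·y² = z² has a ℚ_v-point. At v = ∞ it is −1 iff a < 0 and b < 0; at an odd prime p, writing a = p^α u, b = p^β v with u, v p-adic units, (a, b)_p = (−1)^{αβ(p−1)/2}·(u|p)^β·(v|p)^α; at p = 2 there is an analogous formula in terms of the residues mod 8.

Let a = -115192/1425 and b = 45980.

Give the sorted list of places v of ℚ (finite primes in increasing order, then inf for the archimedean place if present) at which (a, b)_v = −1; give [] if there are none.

Mod squares: a ≡ -13566, b ≡ 95. Check v ∈ {∞, 2, 3, 5, 7, 11, 17, 19}.
v=17: a=17^1·(≡9), b=17^0·(≡12) mod 17; (9|17)=+1, (12|17)=-1; (−1)^{1·0·8}·(+1)^0·(-1)^1 = -1.
v=∞: -13566 < 0 and 95 > 0  ⇒  (a,b)_∞ = +1.
v=7: a=7^1·(≡2), b=7^0·(≡4) mod 7; (2|7)=+1, (4|7)=+1; (−1)^{1·0·3}·(+1)^0·(+1)^1 = +1.
v=5: a=5^-2·(≡4), b=5^1·(≡1) mod 5; (4|5)=+1, (1|5)=+1; (−1)^{-2·1·2}·(+1)^1·(+1)^-2 = +1.
v=19: a=19^-1·(≡14), b=19^1·(≡7) mod 19; (14|19)=-1, (7|19)=+1; (−1)^{-1·1·9}·(-1)^1·(+1)^-1 = +1.
v=2: v_2(a)=3, v_2(b)=2; units ≡ 1, 7 (mod 8); ε·ε+αω+βω = 0·1+3·0+2·0 ≡ 0  ⇒  (a,b)_2 = +1.
v=3: a=3^-1·(≡2), b=3^0·(≡2) mod 3; (2|3)=-1, (2|3)=-1; (−1)^{-1·0·1}·(-1)^0·(-1)^-1 = -1.
v=11: a=11^2·(≡10), b=11^2·(≡6) mod 11; (10|11)=-1, (6|11)=-1; (−1)^{2·2·5}·(-1)^2·(-1)^2 = +1.
|Ram(-13566, 95)| = 2, even; anisotropic at {3, 17}.

[3, 17]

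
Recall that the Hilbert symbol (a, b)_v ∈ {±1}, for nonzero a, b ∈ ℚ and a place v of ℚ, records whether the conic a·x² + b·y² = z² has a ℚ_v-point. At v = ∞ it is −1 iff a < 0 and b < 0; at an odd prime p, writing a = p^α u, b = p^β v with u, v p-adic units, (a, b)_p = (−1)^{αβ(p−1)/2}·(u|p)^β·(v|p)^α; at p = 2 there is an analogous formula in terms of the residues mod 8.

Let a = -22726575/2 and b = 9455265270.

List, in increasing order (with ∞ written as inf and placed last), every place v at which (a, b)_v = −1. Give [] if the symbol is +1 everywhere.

[2, 37]

(a, b) ≡ (-2494, 116731670) mod (ℚ^×)²; places V = {2, 3, 5, 11, 23, 29, 37, 43, ∞}.
(a,b)_5: α=2, u≡1; β=1, v≡4 (mod 5); (1|5)=+1, (4|5)=+1; sign (−1)^0·+1^1·+1^2 = +1.
(a,b)_2: α=-1, β=1; u≡1, v≡3 (mod 8); ε(u)ε(v)=0·1, αω(v)=-1·1, βω(u)=1·0; sum ≡ 1  ⇒  -1.
(a,b)_43: α=1, u≡37; β=1, v≡16 (mod 43); (37|43)=-1, (16|43)=+1; sign (−1)^1·-1^1·+1^1 = +1.
(a,b)_3: α=6, u≡2; β=4, v≡2 (mod 3); (2|3)=-1, (2|3)=-1; sign (−1)^0·-1^4·-1^6 = +1.
(a,b)_23: α=0, u≡12; β=1, v≡9 (mod 23); (12|23)=+1, (9|23)=+1; sign (−1)^0·+1^1·+1^0 = +1.
(a,b)_∞: sgn(-2494)=−, sgn(116731670)=+, so +1.
(a,b)_29: α=1, u≡25; β=1, v≡23 (mod 29); (25|29)=+1, (23|29)=+1; sign (−1)^0·+1^1·+1^1 = +1.
(a,b)_11: α=0, u≡4; β=1, v≡2 (mod 11); (4|11)=+1, (2|11)=-1; sign (−1)^0·+1^1·-1^0 = +1.
(a,b)_37: α=0, u≡23; β=1, v≡32 (mod 37); (23|37)=-1, (32|37)=-1; sign (−1)^0·-1^1·-1^0 = -1.
Ram(-2494, 116731670) = {2, 37}; no ℚ_2-point on the conic.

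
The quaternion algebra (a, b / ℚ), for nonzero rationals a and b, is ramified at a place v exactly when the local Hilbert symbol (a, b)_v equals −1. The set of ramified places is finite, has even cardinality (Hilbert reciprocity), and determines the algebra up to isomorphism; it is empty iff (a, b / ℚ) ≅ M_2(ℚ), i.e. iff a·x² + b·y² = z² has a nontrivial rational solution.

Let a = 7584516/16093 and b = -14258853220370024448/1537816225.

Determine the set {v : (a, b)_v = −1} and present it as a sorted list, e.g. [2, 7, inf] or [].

Mod squares: a ≡ 133, b ≡ -1218. Check v ∈ {∞, 2, 3, 5, 7, 11, 13, 17, 19, 23, 29, 31}.
v=29: a=29^0·(≡14), b=29^1·(≡25) mod 29; (14|29)=-1, (25|29)=+1; (−1)^{0·1·14}·(-1)^1·(+1)^0 = -1.
v=3: a=3^8·(≡1), b=3^9·(≡2) mod 3; (1|3)=+1, (2|3)=-1; (−1)^{8·9·1}·(+1)^9·(-1)^8 = +1.
v=7: a=7^-1·(≡3), b=7^1·(≡2) mod 7; (3|7)=-1, (2|7)=+1; (−1)^{-1·1·3}·(-1)^1·(+1)^-1 = +1.
v=11: a=11^-2·(≡5), b=11^-2·(≡5) mod 11; (5|11)=+1, (5|11)=+1; (−1)^{-2·-2·5}·(+1)^-2·(+1)^-2 = +1.
v=∞: 133 > 0 and -1218 < 0  ⇒  (a,b)_∞ = +1.
v=23: a=23^0·(≡8), b=23^-2·(≡9) mod 23; (8|23)=+1, (9|23)=+1; (−1)^{0·-2·11}·(+1)^-2·(+1)^0 = +1.
v=19: a=19^-1·(≡7), b=19^2·(≡17) mod 19; (7|19)=+1, (17|19)=+1; (−1)^{-1·2·9}·(+1)^2·(+1)^-1 = +1.
v=31: a=31^0·(≡14), b=31^-2·(≡12) mod 31; (14|31)=+1, (12|31)=-1; (−1)^{0·-2·15}·(+1)^-2·(-1)^0 = +1.
v=13: a=13^0·(≡9), b=13^6·(≡9) mod 13; (9|13)=+1, (9|13)=+1; (−1)^{0·6·6}·(+1)^6·(+1)^0 = +1.
v=5: a=5^0·(≡2), b=5^-2·(≡3) mod 5; (2|5)=-1, (3|5)=-1; (−1)^{0·-2·2}·(-1)^-2·(-1)^0 = +1.
v=2: v_2(a)=2, v_2(b)=11; units ≡ 5, 7 (mod 8); ε·ε+αω+βω = 0·1+2·0+11·1 ≡ 1  ⇒  (a,b)_2 = -1.
v=17: a=17^2·(≡12), b=17^0·(≡6) mod 17; (12|17)=-1, (6|17)=-1; (−1)^{2·0·8}·(-1)^0·(-1)^2 = +1.
|Ram(133, -1218)| = 2, even; anisotropic at {2, 29}.

[2, 29]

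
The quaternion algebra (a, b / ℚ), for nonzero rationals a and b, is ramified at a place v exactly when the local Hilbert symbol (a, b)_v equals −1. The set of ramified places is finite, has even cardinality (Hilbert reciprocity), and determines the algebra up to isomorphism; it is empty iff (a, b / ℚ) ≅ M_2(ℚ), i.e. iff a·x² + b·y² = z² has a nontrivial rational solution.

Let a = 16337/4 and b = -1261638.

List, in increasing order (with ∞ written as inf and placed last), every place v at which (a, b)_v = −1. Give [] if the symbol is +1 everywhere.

(a, b) ≡ (17, -140182) mod (ℚ^×)²; places V = {2, 3, 7, 17, 19, 31, ∞}.
(a,b)_7: α=0, u≡5; β=1, v≡2 (mod 7); (5|7)=-1, (2|7)=+1; sign (−1)^0·-1^1·+1^0 = -1.
(a,b)_17: α=1, u≡15; β=1, v≡8 (mod 17); (15|17)=+1, (8|17)=+1; sign (−1)^0·+1^1·+1^1 = +1.
(a,b)_31: α=2, u≡12; β=1, v≡5 (mod 31); (12|31)=-1, (5|31)=+1; sign (−1)^0·-1^1·+1^2 = -1.
(a,b)_∞: sgn(17)=+, sgn(-140182)=−, so +1.
(a,b)_2: α=-2, β=1; u≡1, v≡5 (mod 8); ε(u)ε(v)=0·0, αω(v)=-2·1, βω(u)=1·0; sum ≡ 0  ⇒  +1.
(a,b)_19: α=0, u≡4; β=1, v≡3 (mod 19); (4|19)=+1, (3|19)=-1; sign (−1)^0·+1^1·-1^0 = +1.
(a,b)_3: α=0, u≡2; β=2, v≡2 (mod 3); (2|3)=-1, (2|3)=-1; sign (−1)^0·-1^2·-1^0 = +1.
|Ram(17, -140182)| = 2, even; anisotropic at {7, 31}.

[7, 31]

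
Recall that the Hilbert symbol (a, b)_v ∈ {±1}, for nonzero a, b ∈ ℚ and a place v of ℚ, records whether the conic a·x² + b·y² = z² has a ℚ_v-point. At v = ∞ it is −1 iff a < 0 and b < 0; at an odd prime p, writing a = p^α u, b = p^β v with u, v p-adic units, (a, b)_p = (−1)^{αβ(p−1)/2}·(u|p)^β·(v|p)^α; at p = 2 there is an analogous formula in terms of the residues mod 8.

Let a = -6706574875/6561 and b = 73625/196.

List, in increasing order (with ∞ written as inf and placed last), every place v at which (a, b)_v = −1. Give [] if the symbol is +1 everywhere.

(a, b) ≡ (-32395, 2945) mod (ℚ^×)²; places V = {2, 3, 5, 7, 11, 13, 19, 31, ∞}.
(a,b)_5: α=3, u≡1; β=3, v≡4 (mod 5); (1|5)=+1, (4|5)=+1; sign (−1)^0·+1^3·+1^3 = +1.
(a,b)_13: α=2, u≡9; β=0, v≡6 (mod 13); (9|13)=+1, (6|13)=-1; sign (−1)^0·+1^0·-1^2 = +1.
(a,b)_7: α=2, u≡2; β=-2, v≡5 (mod 7); (2|7)=+1, (5|7)=-1; sign (−1)^0·+1^-2·-1^2 = +1.
(a,b)_3: α=-8, u≡2; β=0, v≡2 (mod 3); (2|3)=-1, (2|3)=-1; sign (−1)^0·-1^0·-1^-8 = +1.
(a,b)_31: α=1, u≡14; β=1, v≡5 (mod 31); (14|31)=+1, (5|31)=+1; sign (−1)^1·+1^1·+1^1 = -1.
(a,b)_2: α=0, β=-2; u≡5, v≡1 (mod 8); ε(u)ε(v)=0·0, αω(v)=0·0, βω(u)=-2·1; sum ≡ 0  ⇒  +1.
(a,b)_∞: sgn(-32395)=−, sgn(2945)=+, so +1.
(a,b)_11: α=1, u≡3; β=0, v≡10 (mod 11); (3|11)=+1, (10|11)=-1; sign (−1)^0·+1^0·-1^1 = -1.
(a,b)_19: α=1, u≡4; β=1, v≡3 (mod 19); (4|19)=+1, (3|19)=-1; sign (−1)^1·+1^1·-1^1 = +1.
|Ram(-32395, 2945)| = 2, even; anisotropic at {11, 31}.

[11, 31]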